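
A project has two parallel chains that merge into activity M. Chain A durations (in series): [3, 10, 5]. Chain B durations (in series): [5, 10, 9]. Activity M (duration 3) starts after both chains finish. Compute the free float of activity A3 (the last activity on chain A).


ES(A3) = sum of predecessors on chain A = 13
EF(A3) = ES + duration = 13 + 5 = 18
Successor of A3 is M. ES(M) = max(sum(A), sum(B)) = max(18, 24) = 24
Free float = ES(successor) - EF(current) = 24 - 18 = 6

6


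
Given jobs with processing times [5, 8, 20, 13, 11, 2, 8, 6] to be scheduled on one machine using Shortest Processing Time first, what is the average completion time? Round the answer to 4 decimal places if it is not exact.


Sort jobs by processing time (SPT order): [2, 5, 6, 8, 8, 11, 13, 20]
Compute completion times sequentially:
  Job 1: processing = 2, completes at 2
  Job 2: processing = 5, completes at 7
  Job 3: processing = 6, completes at 13
  Job 4: processing = 8, completes at 21
  Job 5: processing = 8, completes at 29
  Job 6: processing = 11, completes at 40
  Job 7: processing = 13, completes at 53
  Job 8: processing = 20, completes at 73
Sum of completion times = 238
Average completion time = 238/8 = 29.75

29.75


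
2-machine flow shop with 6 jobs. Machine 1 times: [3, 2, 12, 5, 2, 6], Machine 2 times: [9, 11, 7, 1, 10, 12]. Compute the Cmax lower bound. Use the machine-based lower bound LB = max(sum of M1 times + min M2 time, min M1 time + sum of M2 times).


LB1 = sum(M1 times) + min(M2 times) = 30 + 1 = 31
LB2 = min(M1 times) + sum(M2 times) = 2 + 50 = 52
Lower bound = max(LB1, LB2) = max(31, 52) = 52

52


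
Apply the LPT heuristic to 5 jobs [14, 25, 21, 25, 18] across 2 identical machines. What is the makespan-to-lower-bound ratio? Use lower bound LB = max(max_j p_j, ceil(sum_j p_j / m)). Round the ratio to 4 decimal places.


LPT order: [25, 25, 21, 18, 14]
Machine loads after assignment: [46, 57]
LPT makespan = 57
Lower bound = max(max_job, ceil(total/2)) = max(25, 52) = 52
Ratio = 57 / 52 = 1.0962

1.0962


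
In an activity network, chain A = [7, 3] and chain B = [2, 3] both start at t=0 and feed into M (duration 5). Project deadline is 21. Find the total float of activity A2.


Forward pass: ES(A2) = sum of predecessors on chain A = 7
EF = ES + duration = 7 + 3 = 10
Backward pass: LF(M) = deadline = 21; LS(M) = 21 - 5 = 16
LF(A2) = LS(M) - sum(successors on chain A) = 16 - 0 = 16
LS = LF - duration = 16 - 3 = 13
Total float = LS - ES = 13 - 7 = 6

6


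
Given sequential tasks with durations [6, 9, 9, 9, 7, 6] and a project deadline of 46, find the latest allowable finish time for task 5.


LF(activity 5) = deadline - sum of successor durations
Successors: activities 6 through 6 with durations [6]
Sum of successor durations = 6
LF = 46 - 6 = 40

40


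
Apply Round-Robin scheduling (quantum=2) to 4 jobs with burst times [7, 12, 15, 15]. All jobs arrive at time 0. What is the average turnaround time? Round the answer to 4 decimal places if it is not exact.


Time quantum = 2
Execution trace:
  J1 runs 2 units, time = 2
  J2 runs 2 units, time = 4
  J3 runs 2 units, time = 6
  J4 runs 2 units, time = 8
  J1 runs 2 units, time = 10
  J2 runs 2 units, time = 12
  J3 runs 2 units, time = 14
  J4 runs 2 units, time = 16
  J1 runs 2 units, time = 18
  J2 runs 2 units, time = 20
  J3 runs 2 units, time = 22
  J4 runs 2 units, time = 24
  J1 runs 1 units, time = 25
  J2 runs 2 units, time = 27
  J3 runs 2 units, time = 29
  J4 runs 2 units, time = 31
  J2 runs 2 units, time = 33
  J3 runs 2 units, time = 35
  J4 runs 2 units, time = 37
  J2 runs 2 units, time = 39
  J3 runs 2 units, time = 41
  J4 runs 2 units, time = 43
  J3 runs 2 units, time = 45
  J4 runs 2 units, time = 47
  J3 runs 1 units, time = 48
  J4 runs 1 units, time = 49
Finish times: [25, 39, 48, 49]
Average turnaround = 161/4 = 40.25

40.25


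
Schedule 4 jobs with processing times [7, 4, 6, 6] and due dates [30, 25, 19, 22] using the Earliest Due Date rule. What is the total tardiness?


Sort by due date (EDD order): [(6, 19), (6, 22), (4, 25), (7, 30)]
Compute completion times and tardiness:
  Job 1: p=6, d=19, C=6, tardiness=max(0,6-19)=0
  Job 2: p=6, d=22, C=12, tardiness=max(0,12-22)=0
  Job 3: p=4, d=25, C=16, tardiness=max(0,16-25)=0
  Job 4: p=7, d=30, C=23, tardiness=max(0,23-30)=0
Total tardiness = 0

0


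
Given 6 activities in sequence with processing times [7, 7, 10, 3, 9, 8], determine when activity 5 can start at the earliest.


Activity 5 starts after activities 1 through 4 complete.
Predecessor durations: [7, 7, 10, 3]
ES = 7 + 7 + 10 + 3 = 27

27


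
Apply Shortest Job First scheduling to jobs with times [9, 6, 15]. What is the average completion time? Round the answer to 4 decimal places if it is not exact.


SJF order (ascending): [6, 9, 15]
Completion times:
  Job 1: burst=6, C=6
  Job 2: burst=9, C=15
  Job 3: burst=15, C=30
Average completion = 51/3 = 17.0

17.0


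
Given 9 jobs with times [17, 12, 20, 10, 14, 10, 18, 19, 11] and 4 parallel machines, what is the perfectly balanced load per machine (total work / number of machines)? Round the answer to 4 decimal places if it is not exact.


Total processing time = 17 + 12 + 20 + 10 + 14 + 10 + 18 + 19 + 11 = 131
Number of machines = 4
Ideal balanced load = 131 / 4 = 32.75

32.75


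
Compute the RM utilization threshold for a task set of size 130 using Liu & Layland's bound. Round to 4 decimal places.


Compute 2^(1/130) = 1.0053461413
Subtract 1: 1.0053461413 - 1 = 0.0053461413
Multiply by n: 130 * 0.0053461413 = 0.6949983690
Round to 4 dp: 0.6950

0.6950


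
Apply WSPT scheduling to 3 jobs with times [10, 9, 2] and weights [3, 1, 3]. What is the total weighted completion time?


Compute p/w ratios and sort ascending (WSPT): [(2, 3), (10, 3), (9, 1)]
Compute weighted completion times:
  Job (p=2,w=3): C=2, w*C=3*2=6
  Job (p=10,w=3): C=12, w*C=3*12=36
  Job (p=9,w=1): C=21, w*C=1*21=21
Total weighted completion time = 63

63


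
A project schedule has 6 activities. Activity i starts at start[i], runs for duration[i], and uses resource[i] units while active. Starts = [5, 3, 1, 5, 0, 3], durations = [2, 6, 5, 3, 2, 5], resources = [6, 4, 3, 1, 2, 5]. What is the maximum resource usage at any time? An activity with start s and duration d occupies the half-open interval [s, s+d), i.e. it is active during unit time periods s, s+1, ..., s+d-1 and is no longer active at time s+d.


Each activity i is active on [start_i, start_i + duration_i).
Compute total resource usage per time slot:
  t=0: active resources = [2], total = 2
  t=1: active resources = [3, 2], total = 5
  t=2: active resources = [3], total = 3
  t=3: active resources = [4, 3, 5], total = 12
  t=4: active resources = [4, 3, 5], total = 12
  t=5: active resources = [6, 4, 3, 1, 5], total = 19
  t=6: active resources = [6, 4, 1, 5], total = 16
  t=7: active resources = [4, 1, 5], total = 10
  t=8: active resources = [4], total = 4
Peak resource demand = 19

19


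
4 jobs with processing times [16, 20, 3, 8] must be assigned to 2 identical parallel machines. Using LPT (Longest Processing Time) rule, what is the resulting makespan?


Sort jobs in decreasing order (LPT): [20, 16, 8, 3]
Assign each job to the least loaded machine:
  Machine 1: jobs [20, 3], load = 23
  Machine 2: jobs [16, 8], load = 24
Makespan = max load = 24

24


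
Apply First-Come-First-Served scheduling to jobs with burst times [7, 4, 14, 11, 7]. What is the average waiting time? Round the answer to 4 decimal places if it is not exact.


FCFS order (as given): [7, 4, 14, 11, 7]
Waiting times:
  Job 1: wait = 0
  Job 2: wait = 7
  Job 3: wait = 11
  Job 4: wait = 25
  Job 5: wait = 36
Sum of waiting times = 79
Average waiting time = 79/5 = 15.8

15.8


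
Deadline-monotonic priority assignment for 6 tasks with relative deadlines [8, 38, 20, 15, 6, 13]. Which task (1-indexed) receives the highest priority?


Sort tasks by relative deadline (ascending):
  Task 5: deadline = 6
  Task 1: deadline = 8
  Task 6: deadline = 13
  Task 4: deadline = 15
  Task 3: deadline = 20
  Task 2: deadline = 38
Priority order (highest first): [5, 1, 6, 4, 3, 2]
Highest priority task = 5

5


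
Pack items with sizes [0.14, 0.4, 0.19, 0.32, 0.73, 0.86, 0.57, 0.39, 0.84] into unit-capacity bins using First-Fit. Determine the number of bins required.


Place items sequentially using First-Fit:
  Item 0.14 -> new Bin 1
  Item 0.4 -> Bin 1 (now 0.54)
  Item 0.19 -> Bin 1 (now 0.73)
  Item 0.32 -> new Bin 2
  Item 0.73 -> new Bin 3
  Item 0.86 -> new Bin 4
  Item 0.57 -> Bin 2 (now 0.89)
  Item 0.39 -> new Bin 5
  Item 0.84 -> new Bin 6
Total bins used = 6

6


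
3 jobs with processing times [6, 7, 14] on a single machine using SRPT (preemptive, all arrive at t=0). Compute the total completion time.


Since all jobs arrive at t=0, SRPT equals SPT ordering.
SPT order: [6, 7, 14]
Completion times:
  Job 1: p=6, C=6
  Job 2: p=7, C=13
  Job 3: p=14, C=27
Total completion time = 6 + 13 + 27 = 46

46


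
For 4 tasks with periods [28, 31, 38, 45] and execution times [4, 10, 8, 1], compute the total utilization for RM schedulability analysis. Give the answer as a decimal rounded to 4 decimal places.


Compute individual utilizations (exact fractions):
  Task 1: C/T = 4/28 = 1/7 (approx. 0.1429)
  Task 2: C/T = 10/31 (approx. 0.3226)
  Task 3: C/T = 8/38 = 4/19 (approx. 0.2105)
  Task 4: C/T = 1/45 (approx. 0.0222)
Total utilization U = 1/7 + 10/31 + 4/19 + 1/45 = 129538/185535
Rounded to 4 decimal places: U = 0.6982
RM (Liu & Layland) bound for 4 tasks = 0.756828; compare with U = 129538/185535 (approx. 0.698186)
U <= bound, so schedulable by RM sufficient condition.

0.6982


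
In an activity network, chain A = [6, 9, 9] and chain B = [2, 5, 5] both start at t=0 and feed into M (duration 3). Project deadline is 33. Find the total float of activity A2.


Forward pass: ES(A2) = sum of predecessors on chain A = 6
EF = ES + duration = 6 + 9 = 15
Backward pass: LF(M) = deadline = 33; LS(M) = 33 - 3 = 30
LF(A2) = LS(M) - sum(successors on chain A) = 30 - 9 = 21
LS = LF - duration = 21 - 9 = 12
Total float = LS - ES = 12 - 6 = 6

6


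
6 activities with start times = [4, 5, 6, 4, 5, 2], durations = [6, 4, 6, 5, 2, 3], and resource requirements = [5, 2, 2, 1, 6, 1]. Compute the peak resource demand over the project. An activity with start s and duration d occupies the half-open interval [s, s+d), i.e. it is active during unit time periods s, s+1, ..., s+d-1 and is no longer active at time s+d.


Each activity i is active on [start_i, start_i + duration_i).
Compute total resource usage per time slot:
  t=0: active resources = [], total = 0
  t=1: active resources = [], total = 0
  t=2: active resources = [1], total = 1
  t=3: active resources = [1], total = 1
  t=4: active resources = [5, 1, 1], total = 7
  t=5: active resources = [5, 2, 1, 6], total = 14
  t=6: active resources = [5, 2, 2, 1, 6], total = 16
  t=7: active resources = [5, 2, 2, 1], total = 10
  t=8: active resources = [5, 2, 2, 1], total = 10
  t=9: active resources = [5, 2], total = 7
  t=10: active resources = [2], total = 2
  t=11: active resources = [2], total = 2
Peak resource demand = 16

16


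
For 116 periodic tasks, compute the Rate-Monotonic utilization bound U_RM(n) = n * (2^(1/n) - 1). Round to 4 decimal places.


Compute 2^(1/116) = 1.0059932951
Subtract 1: 1.0059932951 - 1 = 0.0059932951
Multiply by n: 116 * 0.0059932951 = 0.6952222316
Round to 4 dp: 0.6952

0.6952


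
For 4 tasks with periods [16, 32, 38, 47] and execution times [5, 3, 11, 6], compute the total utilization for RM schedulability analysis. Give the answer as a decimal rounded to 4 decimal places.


Compute individual utilizations (exact fractions):
  Task 1: C/T = 5/16 (approx. 0.3125)
  Task 2: C/T = 3/32 (approx. 0.0938)
  Task 3: C/T = 11/38 (approx. 0.2895)
  Task 4: C/T = 6/47 (approx. 0.1277)
Total utilization U = 5/16 + 3/32 + 11/38 + 6/47 = 23529/28576
Rounded to 4 decimal places: U = 0.8234
RM (Liu & Layland) bound for 4 tasks = 0.756828; compare with U = 23529/28576 (approx. 0.823383)
bound < U <= 1, so the RM sufficient condition is not met (inconclusive; an exact test such as response-time analysis is needed).

0.8234


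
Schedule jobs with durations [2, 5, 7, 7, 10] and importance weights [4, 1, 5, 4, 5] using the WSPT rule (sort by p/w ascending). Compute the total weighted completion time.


Compute p/w ratios and sort ascending (WSPT): [(2, 4), (7, 5), (7, 4), (10, 5), (5, 1)]
Compute weighted completion times:
  Job (p=2,w=4): C=2, w*C=4*2=8
  Job (p=7,w=5): C=9, w*C=5*9=45
  Job (p=7,w=4): C=16, w*C=4*16=64
  Job (p=10,w=5): C=26, w*C=5*26=130
  Job (p=5,w=1): C=31, w*C=1*31=31
Total weighted completion time = 278

278


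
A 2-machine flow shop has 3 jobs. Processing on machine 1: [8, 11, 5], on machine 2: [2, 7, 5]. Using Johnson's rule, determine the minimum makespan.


Apply Johnson's rule:
  Group 1 (a <= b): [(3, 5, 5)]
  Group 2 (a > b): [(2, 11, 7), (1, 8, 2)]
Optimal job order: [3, 2, 1]
Schedule:
  Job 3: M1 done at 5, M2 done at 10
  Job 2: M1 done at 16, M2 done at 23
  Job 1: M1 done at 24, M2 done at 26
Makespan = 26

26


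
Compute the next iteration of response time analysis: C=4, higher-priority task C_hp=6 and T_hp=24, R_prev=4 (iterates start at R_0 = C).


R_next = C + ceil(R_prev / T_hp) * C_hp
ceil(4 / 24) = ceil(0.1667) = 1
Interference = 1 * 6 = 6
R_next = 4 + 6 = 10

10


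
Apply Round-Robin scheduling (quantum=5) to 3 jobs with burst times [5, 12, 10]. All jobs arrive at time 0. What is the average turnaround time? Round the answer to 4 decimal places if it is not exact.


Time quantum = 5
Execution trace:
  J1 runs 5 units, time = 5
  J2 runs 5 units, time = 10
  J3 runs 5 units, time = 15
  J2 runs 5 units, time = 20
  J3 runs 5 units, time = 25
  J2 runs 2 units, time = 27
Finish times: [5, 27, 25]
Average turnaround = 57/3 = 19.0

19.0


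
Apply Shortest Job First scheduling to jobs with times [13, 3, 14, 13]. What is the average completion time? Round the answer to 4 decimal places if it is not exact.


SJF order (ascending): [3, 13, 13, 14]
Completion times:
  Job 1: burst=3, C=3
  Job 2: burst=13, C=16
  Job 3: burst=13, C=29
  Job 4: burst=14, C=43
Average completion = 91/4 = 22.75

22.75


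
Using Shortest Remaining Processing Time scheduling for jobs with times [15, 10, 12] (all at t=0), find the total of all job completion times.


Since all jobs arrive at t=0, SRPT equals SPT ordering.
SPT order: [10, 12, 15]
Completion times:
  Job 1: p=10, C=10
  Job 2: p=12, C=22
  Job 3: p=15, C=37
Total completion time = 10 + 22 + 37 = 69

69


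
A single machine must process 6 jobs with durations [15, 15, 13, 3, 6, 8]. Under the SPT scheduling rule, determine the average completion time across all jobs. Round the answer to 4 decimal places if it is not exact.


Sort jobs by processing time (SPT order): [3, 6, 8, 13, 15, 15]
Compute completion times sequentially:
  Job 1: processing = 3, completes at 3
  Job 2: processing = 6, completes at 9
  Job 3: processing = 8, completes at 17
  Job 4: processing = 13, completes at 30
  Job 5: processing = 15, completes at 45
  Job 6: processing = 15, completes at 60
Sum of completion times = 164
Average completion time = 164/6 = 27.3333

27.3333


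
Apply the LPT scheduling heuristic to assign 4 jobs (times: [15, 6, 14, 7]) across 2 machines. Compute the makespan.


Sort jobs in decreasing order (LPT): [15, 14, 7, 6]
Assign each job to the least loaded machine:
  Machine 1: jobs [15, 6], load = 21
  Machine 2: jobs [14, 7], load = 21
Makespan = max load = 21

21


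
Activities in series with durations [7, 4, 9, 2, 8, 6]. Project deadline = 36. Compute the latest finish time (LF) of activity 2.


LF(activity 2) = deadline - sum of successor durations
Successors: activities 3 through 6 with durations [9, 2, 8, 6]
Sum of successor durations = 25
LF = 36 - 25 = 11

11


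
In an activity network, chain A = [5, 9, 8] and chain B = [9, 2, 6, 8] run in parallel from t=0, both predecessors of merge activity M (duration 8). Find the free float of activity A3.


ES(A3) = sum of predecessors on chain A = 14
EF(A3) = ES + duration = 14 + 8 = 22
Successor of A3 is M. ES(M) = max(sum(A), sum(B)) = max(22, 25) = 25
Free float = ES(successor) - EF(current) = 25 - 22 = 3

3


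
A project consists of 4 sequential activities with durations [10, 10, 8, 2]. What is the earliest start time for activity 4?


Activity 4 starts after activities 1 through 3 complete.
Predecessor durations: [10, 10, 8]
ES = 10 + 10 + 8 = 28

28


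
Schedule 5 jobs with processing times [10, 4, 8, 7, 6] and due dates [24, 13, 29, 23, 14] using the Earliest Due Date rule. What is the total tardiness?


Sort by due date (EDD order): [(4, 13), (6, 14), (7, 23), (10, 24), (8, 29)]
Compute completion times and tardiness:
  Job 1: p=4, d=13, C=4, tardiness=max(0,4-13)=0
  Job 2: p=6, d=14, C=10, tardiness=max(0,10-14)=0
  Job 3: p=7, d=23, C=17, tardiness=max(0,17-23)=0
  Job 4: p=10, d=24, C=27, tardiness=max(0,27-24)=3
  Job 5: p=8, d=29, C=35, tardiness=max(0,35-29)=6
Total tardiness = 9

9


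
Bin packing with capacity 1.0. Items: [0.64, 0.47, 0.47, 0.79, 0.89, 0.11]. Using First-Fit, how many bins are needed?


Place items sequentially using First-Fit:
  Item 0.64 -> new Bin 1
  Item 0.47 -> new Bin 2
  Item 0.47 -> Bin 2 (now 0.94)
  Item 0.79 -> new Bin 3
  Item 0.89 -> new Bin 4
  Item 0.11 -> Bin 1 (now 0.75)
Total bins used = 4

4


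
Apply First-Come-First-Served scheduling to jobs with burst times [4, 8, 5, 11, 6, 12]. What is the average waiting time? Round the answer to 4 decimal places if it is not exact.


FCFS order (as given): [4, 8, 5, 11, 6, 12]
Waiting times:
  Job 1: wait = 0
  Job 2: wait = 4
  Job 3: wait = 12
  Job 4: wait = 17
  Job 5: wait = 28
  Job 6: wait = 34
Sum of waiting times = 95
Average waiting time = 95/6 = 15.8333

15.8333


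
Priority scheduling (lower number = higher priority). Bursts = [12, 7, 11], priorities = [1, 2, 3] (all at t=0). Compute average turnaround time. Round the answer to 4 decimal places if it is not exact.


Sort by priority (ascending = highest first):
Order: [(1, 12), (2, 7), (3, 11)]
Completion times:
  Priority 1, burst=12, C=12
  Priority 2, burst=7, C=19
  Priority 3, burst=11, C=30
Average turnaround = 61/3 = 20.3333

20.3333


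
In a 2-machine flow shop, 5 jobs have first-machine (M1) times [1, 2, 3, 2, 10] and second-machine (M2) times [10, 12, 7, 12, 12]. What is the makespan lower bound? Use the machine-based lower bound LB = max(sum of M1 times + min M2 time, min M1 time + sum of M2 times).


LB1 = sum(M1 times) + min(M2 times) = 18 + 7 = 25
LB2 = min(M1 times) + sum(M2 times) = 1 + 53 = 54
Lower bound = max(LB1, LB2) = max(25, 54) = 54

54


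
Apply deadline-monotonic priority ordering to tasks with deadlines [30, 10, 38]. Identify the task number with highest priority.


Sort tasks by relative deadline (ascending):
  Task 2: deadline = 10
  Task 1: deadline = 30
  Task 3: deadline = 38
Priority order (highest first): [2, 1, 3]
Highest priority task = 2

2


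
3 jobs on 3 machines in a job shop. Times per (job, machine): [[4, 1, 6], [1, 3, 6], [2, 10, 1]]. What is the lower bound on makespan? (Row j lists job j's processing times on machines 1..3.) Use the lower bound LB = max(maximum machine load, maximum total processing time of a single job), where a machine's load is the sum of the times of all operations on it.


Machine loads:
  Machine 1: 4 + 1 + 2 = 7
  Machine 2: 1 + 3 + 10 = 14
  Machine 3: 6 + 6 + 1 = 13
Max machine load = 14
Job totals:
  Job 1: 11
  Job 2: 10
  Job 3: 13
Max job total = 13
Lower bound = max(14, 13) = 14

14


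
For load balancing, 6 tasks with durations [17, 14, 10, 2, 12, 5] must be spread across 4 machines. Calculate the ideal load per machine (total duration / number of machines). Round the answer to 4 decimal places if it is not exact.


Total processing time = 17 + 14 + 10 + 2 + 12 + 5 = 60
Number of machines = 4
Ideal balanced load = 60 / 4 = 15.0

15.0


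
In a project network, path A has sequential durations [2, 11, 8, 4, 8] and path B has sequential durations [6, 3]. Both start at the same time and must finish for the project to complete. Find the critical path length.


Path A total = 2 + 11 + 8 + 4 + 8 = 33
Path B total = 6 + 3 = 9
Critical path = longest path = max(33, 9) = 33

33


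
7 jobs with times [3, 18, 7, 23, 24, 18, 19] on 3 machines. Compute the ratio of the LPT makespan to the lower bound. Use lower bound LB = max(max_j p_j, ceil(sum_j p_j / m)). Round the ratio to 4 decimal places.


LPT order: [24, 23, 19, 18, 18, 7, 3]
Machine loads after assignment: [34, 41, 37]
LPT makespan = 41
Lower bound = max(max_job, ceil(total/3)) = max(24, 38) = 38
Ratio = 41 / 38 = 1.0789

1.0789


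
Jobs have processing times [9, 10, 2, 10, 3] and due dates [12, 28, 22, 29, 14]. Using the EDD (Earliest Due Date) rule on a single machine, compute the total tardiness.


Sort by due date (EDD order): [(9, 12), (3, 14), (2, 22), (10, 28), (10, 29)]
Compute completion times and tardiness:
  Job 1: p=9, d=12, C=9, tardiness=max(0,9-12)=0
  Job 2: p=3, d=14, C=12, tardiness=max(0,12-14)=0
  Job 3: p=2, d=22, C=14, tardiness=max(0,14-22)=0
  Job 4: p=10, d=28, C=24, tardiness=max(0,24-28)=0
  Job 5: p=10, d=29, C=34, tardiness=max(0,34-29)=5
Total tardiness = 5

5


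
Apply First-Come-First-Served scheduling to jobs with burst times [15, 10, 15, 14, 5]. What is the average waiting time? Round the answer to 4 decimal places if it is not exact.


FCFS order (as given): [15, 10, 15, 14, 5]
Waiting times:
  Job 1: wait = 0
  Job 2: wait = 15
  Job 3: wait = 25
  Job 4: wait = 40
  Job 5: wait = 54
Sum of waiting times = 134
Average waiting time = 134/5 = 26.8

26.8


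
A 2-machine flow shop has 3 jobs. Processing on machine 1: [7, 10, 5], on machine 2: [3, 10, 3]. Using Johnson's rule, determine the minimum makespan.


Apply Johnson's rule:
  Group 1 (a <= b): [(2, 10, 10)]
  Group 2 (a > b): [(1, 7, 3), (3, 5, 3)]
Optimal job order: [2, 1, 3]
Schedule:
  Job 2: M1 done at 10, M2 done at 20
  Job 1: M1 done at 17, M2 done at 23
  Job 3: M1 done at 22, M2 done at 26
Makespan = 26

26


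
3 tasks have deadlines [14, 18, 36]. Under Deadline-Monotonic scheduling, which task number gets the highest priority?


Sort tasks by relative deadline (ascending):
  Task 1: deadline = 14
  Task 2: deadline = 18
  Task 3: deadline = 36
Priority order (highest first): [1, 2, 3]
Highest priority task = 1

1


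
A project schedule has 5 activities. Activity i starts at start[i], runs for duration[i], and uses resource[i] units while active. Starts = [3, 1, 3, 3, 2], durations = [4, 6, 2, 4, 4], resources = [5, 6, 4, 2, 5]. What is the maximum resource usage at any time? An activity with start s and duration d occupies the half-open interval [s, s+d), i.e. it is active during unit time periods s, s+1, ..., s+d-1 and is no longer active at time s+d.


Each activity i is active on [start_i, start_i + duration_i).
Compute total resource usage per time slot:
  t=0: active resources = [], total = 0
  t=1: active resources = [6], total = 6
  t=2: active resources = [6, 5], total = 11
  t=3: active resources = [5, 6, 4, 2, 5], total = 22
  t=4: active resources = [5, 6, 4, 2, 5], total = 22
  t=5: active resources = [5, 6, 2, 5], total = 18
  t=6: active resources = [5, 6, 2], total = 13
Peak resource demand = 22

22


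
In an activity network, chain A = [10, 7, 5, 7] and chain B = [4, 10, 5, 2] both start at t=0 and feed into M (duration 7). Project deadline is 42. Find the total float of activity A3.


Forward pass: ES(A3) = sum of predecessors on chain A = 17
EF = ES + duration = 17 + 5 = 22
Backward pass: LF(M) = deadline = 42; LS(M) = 42 - 7 = 35
LF(A3) = LS(M) - sum(successors on chain A) = 35 - 7 = 28
LS = LF - duration = 28 - 5 = 23
Total float = LS - ES = 23 - 17 = 6

6


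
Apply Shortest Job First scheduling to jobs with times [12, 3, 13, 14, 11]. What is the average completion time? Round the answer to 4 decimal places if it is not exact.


SJF order (ascending): [3, 11, 12, 13, 14]
Completion times:
  Job 1: burst=3, C=3
  Job 2: burst=11, C=14
  Job 3: burst=12, C=26
  Job 4: burst=13, C=39
  Job 5: burst=14, C=53
Average completion = 135/5 = 27.0

27.0


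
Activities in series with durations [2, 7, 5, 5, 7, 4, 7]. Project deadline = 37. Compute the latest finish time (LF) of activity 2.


LF(activity 2) = deadline - sum of successor durations
Successors: activities 3 through 7 with durations [5, 5, 7, 4, 7]
Sum of successor durations = 28
LF = 37 - 28 = 9

9


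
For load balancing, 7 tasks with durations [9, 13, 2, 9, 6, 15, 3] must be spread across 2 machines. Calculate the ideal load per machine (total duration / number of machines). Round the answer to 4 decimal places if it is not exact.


Total processing time = 9 + 13 + 2 + 9 + 6 + 15 + 3 = 57
Number of machines = 2
Ideal balanced load = 57 / 2 = 28.5

28.5


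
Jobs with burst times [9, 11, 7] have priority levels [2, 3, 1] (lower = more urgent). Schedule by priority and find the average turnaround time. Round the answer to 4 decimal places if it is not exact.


Sort by priority (ascending = highest first):
Order: [(1, 7), (2, 9), (3, 11)]
Completion times:
  Priority 1, burst=7, C=7
  Priority 2, burst=9, C=16
  Priority 3, burst=11, C=27
Average turnaround = 50/3 = 16.6667

16.6667


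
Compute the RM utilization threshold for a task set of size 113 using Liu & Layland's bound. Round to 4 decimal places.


Compute 2^(1/113) = 1.0061528976
Subtract 1: 1.0061528976 - 1 = 0.0061528976
Multiply by n: 113 * 0.0061528976 = 0.6952774288
Round to 4 dp: 0.6953

0.6953


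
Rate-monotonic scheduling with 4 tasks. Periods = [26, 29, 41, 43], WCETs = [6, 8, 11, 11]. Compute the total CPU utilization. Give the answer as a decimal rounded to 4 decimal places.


Compute individual utilizations (exact fractions):
  Task 1: C/T = 6/26 = 3/13 (approx. 0.2308)
  Task 2: C/T = 8/29 (approx. 0.2759)
  Task 3: C/T = 11/41 (approx. 0.2683)
  Task 4: C/T = 11/43 (approx. 0.2558)
Total utilization U = 3/13 + 8/29 + 11/41 + 11/43 = 685081/664651
Rounded to 4 decimal places: U = 1.0307
RM (Liu & Layland) bound for 4 tasks = 0.756828; compare with U = 685081/664651 (approx. 1.030738)
U > 1, so the task set is not schedulable (processor overloaded).

1.0307


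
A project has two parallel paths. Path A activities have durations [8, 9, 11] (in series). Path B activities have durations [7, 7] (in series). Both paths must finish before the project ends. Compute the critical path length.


Path A total = 8 + 9 + 11 = 28
Path B total = 7 + 7 = 14
Critical path = longest path = max(28, 14) = 28

28


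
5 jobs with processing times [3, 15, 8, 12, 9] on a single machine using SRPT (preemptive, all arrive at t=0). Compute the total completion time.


Since all jobs arrive at t=0, SRPT equals SPT ordering.
SPT order: [3, 8, 9, 12, 15]
Completion times:
  Job 1: p=3, C=3
  Job 2: p=8, C=11
  Job 3: p=9, C=20
  Job 4: p=12, C=32
  Job 5: p=15, C=47
Total completion time = 3 + 11 + 20 + 32 + 47 = 113

113


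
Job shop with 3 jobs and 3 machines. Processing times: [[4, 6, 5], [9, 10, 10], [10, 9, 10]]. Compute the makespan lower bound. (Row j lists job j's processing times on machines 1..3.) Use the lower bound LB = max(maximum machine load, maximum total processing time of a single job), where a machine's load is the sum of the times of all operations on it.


Machine loads:
  Machine 1: 4 + 9 + 10 = 23
  Machine 2: 6 + 10 + 9 = 25
  Machine 3: 5 + 10 + 10 = 25
Max machine load = 25
Job totals:
  Job 1: 15
  Job 2: 29
  Job 3: 29
Max job total = 29
Lower bound = max(25, 29) = 29

29


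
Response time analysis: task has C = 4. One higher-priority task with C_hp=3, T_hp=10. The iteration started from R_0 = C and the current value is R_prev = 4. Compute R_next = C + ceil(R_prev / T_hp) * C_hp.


R_next = C + ceil(R_prev / T_hp) * C_hp
ceil(4 / 10) = ceil(0.4) = 1
Interference = 1 * 3 = 3
R_next = 4 + 3 = 7

7


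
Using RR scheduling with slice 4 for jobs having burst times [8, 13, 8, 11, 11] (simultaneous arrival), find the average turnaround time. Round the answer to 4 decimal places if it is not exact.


Time quantum = 4
Execution trace:
  J1 runs 4 units, time = 4
  J2 runs 4 units, time = 8
  J3 runs 4 units, time = 12
  J4 runs 4 units, time = 16
  J5 runs 4 units, time = 20
  J1 runs 4 units, time = 24
  J2 runs 4 units, time = 28
  J3 runs 4 units, time = 32
  J4 runs 4 units, time = 36
  J5 runs 4 units, time = 40
  J2 runs 4 units, time = 44
  J4 runs 3 units, time = 47
  J5 runs 3 units, time = 50
  J2 runs 1 units, time = 51
Finish times: [24, 51, 32, 47, 50]
Average turnaround = 204/5 = 40.8

40.8


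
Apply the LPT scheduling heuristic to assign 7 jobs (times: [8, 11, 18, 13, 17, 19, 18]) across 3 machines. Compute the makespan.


Sort jobs in decreasing order (LPT): [19, 18, 18, 17, 13, 11, 8]
Assign each job to the least loaded machine:
  Machine 1: jobs [19, 11, 8], load = 38
  Machine 2: jobs [18, 17], load = 35
  Machine 3: jobs [18, 13], load = 31
Makespan = max load = 38

38


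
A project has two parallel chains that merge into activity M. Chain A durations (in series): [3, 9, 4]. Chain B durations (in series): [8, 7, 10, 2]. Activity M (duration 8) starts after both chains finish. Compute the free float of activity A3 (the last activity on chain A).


ES(A3) = sum of predecessors on chain A = 12
EF(A3) = ES + duration = 12 + 4 = 16
Successor of A3 is M. ES(M) = max(sum(A), sum(B)) = max(16, 27) = 27
Free float = ES(successor) - EF(current) = 27 - 16 = 11

11


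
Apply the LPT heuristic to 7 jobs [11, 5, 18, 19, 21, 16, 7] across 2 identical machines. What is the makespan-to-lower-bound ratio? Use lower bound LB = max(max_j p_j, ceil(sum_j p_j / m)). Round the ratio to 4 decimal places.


LPT order: [21, 19, 18, 16, 11, 7, 5]
Machine loads after assignment: [48, 49]
LPT makespan = 49
Lower bound = max(max_job, ceil(total/2)) = max(21, 49) = 49
Ratio = 49 / 49 = 1.0

1.0


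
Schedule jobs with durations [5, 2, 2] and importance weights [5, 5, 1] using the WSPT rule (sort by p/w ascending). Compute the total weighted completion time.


Compute p/w ratios and sort ascending (WSPT): [(2, 5), (5, 5), (2, 1)]
Compute weighted completion times:
  Job (p=2,w=5): C=2, w*C=5*2=10
  Job (p=5,w=5): C=7, w*C=5*7=35
  Job (p=2,w=1): C=9, w*C=1*9=9
Total weighted completion time = 54

54


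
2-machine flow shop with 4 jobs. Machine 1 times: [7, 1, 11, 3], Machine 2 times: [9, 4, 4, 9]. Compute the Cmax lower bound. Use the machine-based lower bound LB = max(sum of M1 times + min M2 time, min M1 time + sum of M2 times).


LB1 = sum(M1 times) + min(M2 times) = 22 + 4 = 26
LB2 = min(M1 times) + sum(M2 times) = 1 + 26 = 27
Lower bound = max(LB1, LB2) = max(26, 27) = 27

27


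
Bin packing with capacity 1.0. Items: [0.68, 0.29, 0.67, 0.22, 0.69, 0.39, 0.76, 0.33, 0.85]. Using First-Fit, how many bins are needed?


Place items sequentially using First-Fit:
  Item 0.68 -> new Bin 1
  Item 0.29 -> Bin 1 (now 0.97)
  Item 0.67 -> new Bin 2
  Item 0.22 -> Bin 2 (now 0.89)
  Item 0.69 -> new Bin 3
  Item 0.39 -> new Bin 4
  Item 0.76 -> new Bin 5
  Item 0.33 -> Bin 4 (now 0.72)
  Item 0.85 -> new Bin 6
Total bins used = 6

6


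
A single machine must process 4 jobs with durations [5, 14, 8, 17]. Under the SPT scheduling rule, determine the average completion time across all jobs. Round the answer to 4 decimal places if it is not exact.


Sort jobs by processing time (SPT order): [5, 8, 14, 17]
Compute completion times sequentially:
  Job 1: processing = 5, completes at 5
  Job 2: processing = 8, completes at 13
  Job 3: processing = 14, completes at 27
  Job 4: processing = 17, completes at 44
Sum of completion times = 89
Average completion time = 89/4 = 22.25

22.25


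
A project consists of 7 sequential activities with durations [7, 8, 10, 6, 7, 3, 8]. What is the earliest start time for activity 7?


Activity 7 starts after activities 1 through 6 complete.
Predecessor durations: [7, 8, 10, 6, 7, 3]
ES = 7 + 8 + 10 + 6 + 7 + 3 = 41

41


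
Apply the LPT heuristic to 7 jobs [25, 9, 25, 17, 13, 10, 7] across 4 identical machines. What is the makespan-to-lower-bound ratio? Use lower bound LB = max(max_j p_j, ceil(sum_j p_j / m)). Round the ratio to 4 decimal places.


LPT order: [25, 25, 17, 13, 10, 9, 7]
Machine loads after assignment: [25, 25, 26, 30]
LPT makespan = 30
Lower bound = max(max_job, ceil(total/4)) = max(25, 27) = 27
Ratio = 30 / 27 = 1.1111

1.1111


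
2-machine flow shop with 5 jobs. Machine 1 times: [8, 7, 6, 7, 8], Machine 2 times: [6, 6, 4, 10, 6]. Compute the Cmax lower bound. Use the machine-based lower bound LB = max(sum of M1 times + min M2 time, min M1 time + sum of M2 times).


LB1 = sum(M1 times) + min(M2 times) = 36 + 4 = 40
LB2 = min(M1 times) + sum(M2 times) = 6 + 32 = 38
Lower bound = max(LB1, LB2) = max(40, 38) = 40

40


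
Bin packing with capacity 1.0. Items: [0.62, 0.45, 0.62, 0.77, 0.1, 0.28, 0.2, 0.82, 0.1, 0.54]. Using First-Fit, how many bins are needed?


Place items sequentially using First-Fit:
  Item 0.62 -> new Bin 1
  Item 0.45 -> new Bin 2
  Item 0.62 -> new Bin 3
  Item 0.77 -> new Bin 4
  Item 0.1 -> Bin 1 (now 0.72)
  Item 0.28 -> Bin 1 (now 1.0)
  Item 0.2 -> Bin 2 (now 0.65)
  Item 0.82 -> new Bin 5
  Item 0.1 -> Bin 2 (now 0.75)
  Item 0.54 -> new Bin 6
Total bins used = 6

6


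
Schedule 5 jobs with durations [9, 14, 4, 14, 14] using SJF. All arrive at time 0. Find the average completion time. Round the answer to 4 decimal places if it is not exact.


SJF order (ascending): [4, 9, 14, 14, 14]
Completion times:
  Job 1: burst=4, C=4
  Job 2: burst=9, C=13
  Job 3: burst=14, C=27
  Job 4: burst=14, C=41
  Job 5: burst=14, C=55
Average completion = 140/5 = 28.0

28.0


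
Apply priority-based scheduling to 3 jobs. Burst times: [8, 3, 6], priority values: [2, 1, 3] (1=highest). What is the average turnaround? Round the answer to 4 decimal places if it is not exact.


Sort by priority (ascending = highest first):
Order: [(1, 3), (2, 8), (3, 6)]
Completion times:
  Priority 1, burst=3, C=3
  Priority 2, burst=8, C=11
  Priority 3, burst=6, C=17
Average turnaround = 31/3 = 10.3333

10.3333


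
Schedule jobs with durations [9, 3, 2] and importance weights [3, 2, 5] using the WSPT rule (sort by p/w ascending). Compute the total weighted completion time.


Compute p/w ratios and sort ascending (WSPT): [(2, 5), (3, 2), (9, 3)]
Compute weighted completion times:
  Job (p=2,w=5): C=2, w*C=5*2=10
  Job (p=3,w=2): C=5, w*C=2*5=10
  Job (p=9,w=3): C=14, w*C=3*14=42
Total weighted completion time = 62

62


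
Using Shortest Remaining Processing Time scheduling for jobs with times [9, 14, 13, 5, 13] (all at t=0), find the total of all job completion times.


Since all jobs arrive at t=0, SRPT equals SPT ordering.
SPT order: [5, 9, 13, 13, 14]
Completion times:
  Job 1: p=5, C=5
  Job 2: p=9, C=14
  Job 3: p=13, C=27
  Job 4: p=13, C=40
  Job 5: p=14, C=54
Total completion time = 5 + 14 + 27 + 40 + 54 = 140

140


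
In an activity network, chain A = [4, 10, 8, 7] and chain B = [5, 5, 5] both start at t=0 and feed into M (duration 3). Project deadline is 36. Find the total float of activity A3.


Forward pass: ES(A3) = sum of predecessors on chain A = 14
EF = ES + duration = 14 + 8 = 22
Backward pass: LF(M) = deadline = 36; LS(M) = 36 - 3 = 33
LF(A3) = LS(M) - sum(successors on chain A) = 33 - 7 = 26
LS = LF - duration = 26 - 8 = 18
Total float = LS - ES = 18 - 14 = 4

4


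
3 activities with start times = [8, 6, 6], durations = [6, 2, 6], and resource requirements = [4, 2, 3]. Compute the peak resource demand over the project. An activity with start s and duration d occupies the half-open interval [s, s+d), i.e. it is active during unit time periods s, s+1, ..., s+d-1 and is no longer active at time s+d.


Each activity i is active on [start_i, start_i + duration_i).
Compute total resource usage per time slot:
  t=0: active resources = [], total = 0
  t=1: active resources = [], total = 0
  t=2: active resources = [], total = 0
  t=3: active resources = [], total = 0
  t=4: active resources = [], total = 0
  t=5: active resources = [], total = 0
  t=6: active resources = [2, 3], total = 5
  t=7: active resources = [2, 3], total = 5
  t=8: active resources = [4, 3], total = 7
  t=9: active resources = [4, 3], total = 7
  t=10: active resources = [4, 3], total = 7
  t=11: active resources = [4, 3], total = 7
  t=12: active resources = [4], total = 4
  t=13: active resources = [4], total = 4
Peak resource demand = 7

7


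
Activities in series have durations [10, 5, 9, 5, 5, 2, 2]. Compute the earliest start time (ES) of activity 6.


Activity 6 starts after activities 1 through 5 complete.
Predecessor durations: [10, 5, 9, 5, 5]
ES = 10 + 5 + 9 + 5 + 5 = 34

34


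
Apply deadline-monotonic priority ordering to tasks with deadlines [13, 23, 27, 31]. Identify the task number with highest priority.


Sort tasks by relative deadline (ascending):
  Task 1: deadline = 13
  Task 2: deadline = 23
  Task 3: deadline = 27
  Task 4: deadline = 31
Priority order (highest first): [1, 2, 3, 4]
Highest priority task = 1

1


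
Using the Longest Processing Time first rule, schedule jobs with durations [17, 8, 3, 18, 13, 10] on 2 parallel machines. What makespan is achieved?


Sort jobs in decreasing order (LPT): [18, 17, 13, 10, 8, 3]
Assign each job to the least loaded machine:
  Machine 1: jobs [18, 10, 8], load = 36
  Machine 2: jobs [17, 13, 3], load = 33
Makespan = max load = 36

36


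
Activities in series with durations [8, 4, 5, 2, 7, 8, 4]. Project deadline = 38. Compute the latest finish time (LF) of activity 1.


LF(activity 1) = deadline - sum of successor durations
Successors: activities 2 through 7 with durations [4, 5, 2, 7, 8, 4]
Sum of successor durations = 30
LF = 38 - 30 = 8

8


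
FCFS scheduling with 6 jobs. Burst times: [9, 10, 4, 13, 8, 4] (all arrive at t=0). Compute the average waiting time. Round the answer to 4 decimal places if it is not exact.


FCFS order (as given): [9, 10, 4, 13, 8, 4]
Waiting times:
  Job 1: wait = 0
  Job 2: wait = 9
  Job 3: wait = 19
  Job 4: wait = 23
  Job 5: wait = 36
  Job 6: wait = 44
Sum of waiting times = 131
Average waiting time = 131/6 = 21.8333

21.8333


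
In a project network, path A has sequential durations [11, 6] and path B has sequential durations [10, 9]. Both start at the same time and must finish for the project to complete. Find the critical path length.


Path A total = 11 + 6 = 17
Path B total = 10 + 9 = 19
Critical path = longest path = max(17, 19) = 19

19


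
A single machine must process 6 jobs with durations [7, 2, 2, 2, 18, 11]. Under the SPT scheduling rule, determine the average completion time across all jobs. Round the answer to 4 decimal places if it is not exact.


Sort jobs by processing time (SPT order): [2, 2, 2, 7, 11, 18]
Compute completion times sequentially:
  Job 1: processing = 2, completes at 2
  Job 2: processing = 2, completes at 4
  Job 3: processing = 2, completes at 6
  Job 4: processing = 7, completes at 13
  Job 5: processing = 11, completes at 24
  Job 6: processing = 18, completes at 42
Sum of completion times = 91
Average completion time = 91/6 = 15.1667

15.1667


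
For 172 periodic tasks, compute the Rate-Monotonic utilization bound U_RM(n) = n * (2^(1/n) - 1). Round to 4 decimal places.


Compute 2^(1/172) = 1.0040380565
Subtract 1: 1.0040380565 - 1 = 0.0040380565
Multiply by n: 172 * 0.0040380565 = 0.6945457180
Round to 4 dp: 0.6945

0.6945


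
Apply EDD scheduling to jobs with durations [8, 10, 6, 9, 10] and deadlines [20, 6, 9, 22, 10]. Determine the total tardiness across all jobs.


Sort by due date (EDD order): [(10, 6), (6, 9), (10, 10), (8, 20), (9, 22)]
Compute completion times and tardiness:
  Job 1: p=10, d=6, C=10, tardiness=max(0,10-6)=4
  Job 2: p=6, d=9, C=16, tardiness=max(0,16-9)=7
  Job 3: p=10, d=10, C=26, tardiness=max(0,26-10)=16
  Job 4: p=8, d=20, C=34, tardiness=max(0,34-20)=14
  Job 5: p=9, d=22, C=43, tardiness=max(0,43-22)=21
Total tardiness = 62

62
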